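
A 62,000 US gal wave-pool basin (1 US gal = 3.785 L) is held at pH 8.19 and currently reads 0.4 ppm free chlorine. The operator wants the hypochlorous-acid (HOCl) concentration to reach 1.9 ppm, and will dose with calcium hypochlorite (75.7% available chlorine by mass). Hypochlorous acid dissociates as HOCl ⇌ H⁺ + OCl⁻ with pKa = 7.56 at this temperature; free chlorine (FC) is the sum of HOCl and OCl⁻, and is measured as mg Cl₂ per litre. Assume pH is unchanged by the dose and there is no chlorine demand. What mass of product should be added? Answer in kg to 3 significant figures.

2.98 kg

Volume: 62,000 US gal × 3.785 L/gal = 234,670 L.
[OCl⁻]/[HOCl] = 10^(pH − pKa) = 10^(8.19 − 7.56) = 4.266; fraction as HOCl = 1/(1 + 4.266) = 0.1899.
Free chlorine required for 1.9 ppm HOCl: 1.9 / 0.1899 = 10.01 ppm.
FC to add: 10.01 − 0.4 = 9.605 mg/L as Cl₂.
Cl₂ equivalent: 9.605 mg/L × 234,670 L = 2254 g.
Product at 75.7% available Cl: 2254 / 0.757 = 2978 g.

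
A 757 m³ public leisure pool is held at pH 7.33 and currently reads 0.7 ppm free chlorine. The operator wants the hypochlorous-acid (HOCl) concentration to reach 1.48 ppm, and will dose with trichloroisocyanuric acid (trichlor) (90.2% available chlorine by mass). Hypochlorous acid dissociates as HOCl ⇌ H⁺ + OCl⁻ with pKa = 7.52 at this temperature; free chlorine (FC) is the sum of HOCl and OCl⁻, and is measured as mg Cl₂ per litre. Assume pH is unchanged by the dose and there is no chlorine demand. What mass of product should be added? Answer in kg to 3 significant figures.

1.46 kg

Volume: 757 m³ = 757,000 L.
[OCl⁻]/[HOCl] = 10^(pH − pKa) = 10^(7.33 − 7.52) = 0.6457; fraction as HOCl = 1/(1 + 0.6457) = 0.6077.
Free chlorine required for 1.48 ppm HOCl: 1.48 / 0.6077 = 2.436 ppm.
FC to add: 2.436 − 0.7 = 1.736 mg/L as Cl₂.
Cl₂ equivalent: 1.736 mg/L × 757,000 L = 1314 g.
Product at 90.2% available Cl: 1314 / 0.902 = 1457 g.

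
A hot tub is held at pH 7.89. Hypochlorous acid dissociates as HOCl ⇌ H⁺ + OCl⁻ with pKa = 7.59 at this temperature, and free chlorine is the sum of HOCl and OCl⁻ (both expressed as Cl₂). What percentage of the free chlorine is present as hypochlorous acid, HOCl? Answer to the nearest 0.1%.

33.4%

[OCl⁻]/[HOCl] = 10^(pH − pKa) = 10^(7.89 − 7.59) = 10^0.30 = 1.995.
Fraction as HOCl = 1 / (1 + 1.995) = 0.3339.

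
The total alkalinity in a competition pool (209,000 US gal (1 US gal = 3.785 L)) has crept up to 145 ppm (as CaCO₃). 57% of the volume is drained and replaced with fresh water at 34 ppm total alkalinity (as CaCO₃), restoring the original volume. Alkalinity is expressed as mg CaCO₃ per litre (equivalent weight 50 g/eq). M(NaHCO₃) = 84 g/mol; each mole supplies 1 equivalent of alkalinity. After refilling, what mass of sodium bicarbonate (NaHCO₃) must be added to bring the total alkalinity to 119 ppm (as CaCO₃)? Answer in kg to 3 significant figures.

Volume: 209,000 US gal × 3.785 L/gal = 791,065 L.
After draining 57% and refilling: 145 × 0.43 + 34 × 0.57 = 81.73 ppm.
Deficit to target: 119 − 81.73 = 37.27 mg/L.
As CaCO₃: 37.27 mg/L × 791,065 L = 29,480 g; ÷ 50 g/eq ÷ 1 = 589.7 mol NaHCO₃.
Mass: 589.7 × 84 = 49,530 g.

49.5 kg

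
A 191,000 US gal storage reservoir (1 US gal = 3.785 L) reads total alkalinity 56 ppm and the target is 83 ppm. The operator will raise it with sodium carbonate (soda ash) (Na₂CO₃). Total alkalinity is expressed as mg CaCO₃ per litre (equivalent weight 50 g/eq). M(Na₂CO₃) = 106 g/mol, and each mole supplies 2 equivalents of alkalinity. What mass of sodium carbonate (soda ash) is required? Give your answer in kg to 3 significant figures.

20.7 kg

Volume: 191,000 US gal × 3.785 L/gal = 722,935 L.
Alkalinity to add: (83 − 56) = 27 mg/L as CaCO₃ × 722,935 L = 19,520 g as CaCO₃.
Equivalents: 19,520 g ÷ 50 g/eq = 390.4 eq.
Each mole of Na₂CO₃ supplies 2 eq, so 390.4 / 2 = 195.2 mol.
Mass: 195.2 mol × 106 g/mol = 20,690 g.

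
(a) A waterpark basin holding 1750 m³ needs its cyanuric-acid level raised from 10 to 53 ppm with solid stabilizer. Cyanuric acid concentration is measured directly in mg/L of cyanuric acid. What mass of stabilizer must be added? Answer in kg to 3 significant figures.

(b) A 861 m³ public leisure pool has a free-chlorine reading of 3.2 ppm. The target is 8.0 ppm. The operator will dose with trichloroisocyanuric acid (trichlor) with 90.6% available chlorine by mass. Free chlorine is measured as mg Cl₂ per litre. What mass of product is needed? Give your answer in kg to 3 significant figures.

(a) 75.2 kg; (b) 4.56 kg

(a) Volume: 1750 m³ = 1,750,000 L.
(a) CYA to add: (53 − 10) = 43 mg/L × 1,750,000 L = 75,250 g cyanuric acid.

(b) Volume: 861 m³ = 861,000 L.
(b) Chlorine deficit: 8.0 − 3.2 = 4.8 ppm = 4.8 mg/L as Cl₂.
(b) Cl₂ equivalent needed: 4.8 mg/L × 861,000 L = 4,133,000 mg = 4133 g.
(b) Product at 90.6% available chlorine: 4133 / 0.906 = 4562 g.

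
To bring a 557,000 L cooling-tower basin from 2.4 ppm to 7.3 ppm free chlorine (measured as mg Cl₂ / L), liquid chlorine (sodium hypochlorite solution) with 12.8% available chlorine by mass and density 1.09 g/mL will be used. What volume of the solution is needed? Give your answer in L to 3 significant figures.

Chlorine deficit: 7.3 − 2.4 = 4.9 ppm = 4.9 mg/L as Cl₂.
Cl₂ equivalent needed: 4.9 mg/L × 557,000 L = 2,729,000 mg = 2729 g.
Product at 12.8% available chlorine: 2729 / 0.128 = 21,320 g.
Volume at density 1.09 g/mL: 21,320 g ÷ 1.09 g/mL = 19,560 mL.

19.6 L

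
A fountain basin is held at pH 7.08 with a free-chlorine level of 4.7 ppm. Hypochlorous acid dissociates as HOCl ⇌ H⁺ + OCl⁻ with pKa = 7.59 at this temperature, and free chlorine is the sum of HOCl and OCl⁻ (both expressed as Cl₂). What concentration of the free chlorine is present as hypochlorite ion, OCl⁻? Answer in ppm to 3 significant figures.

[OCl⁻]/[HOCl] = 10^(pH − pKa) = 10^(7.08 − 7.59) = 10^-0.51 = 0.309.
Fraction as HOCl = 1 / (1 + 0.309) = 0.7639.
OCl⁻ = (1 − 0.7639) × 4.7 ppm = 1.11 ppm.

1.11 ppm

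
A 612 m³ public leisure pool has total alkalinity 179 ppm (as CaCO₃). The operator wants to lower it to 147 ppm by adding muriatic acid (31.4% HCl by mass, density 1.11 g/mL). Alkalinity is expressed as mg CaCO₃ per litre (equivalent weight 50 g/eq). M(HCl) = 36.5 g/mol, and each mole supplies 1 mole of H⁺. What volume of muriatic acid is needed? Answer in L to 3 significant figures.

Volume: 612 m³ = 612,000 L.
Alkalinity to neutralize: (179 − 147) = 32 mg/L as CaCO₃ × 612,000 L = 19,580 g as CaCO₃.
Equivalents of H⁺ required: 19,580 ÷ 50 g/eq = 391.7 eq = 391.7 mol HCl.
Mass of HCl: 391.7 × 36.5 = 14,300 g.
Mass of 31.4% solution: 14,300 / 0.314 = 45,530 g.
Volume: 45,530 g ÷ 1.11 g/mL = 41,020 mL.

41.0 L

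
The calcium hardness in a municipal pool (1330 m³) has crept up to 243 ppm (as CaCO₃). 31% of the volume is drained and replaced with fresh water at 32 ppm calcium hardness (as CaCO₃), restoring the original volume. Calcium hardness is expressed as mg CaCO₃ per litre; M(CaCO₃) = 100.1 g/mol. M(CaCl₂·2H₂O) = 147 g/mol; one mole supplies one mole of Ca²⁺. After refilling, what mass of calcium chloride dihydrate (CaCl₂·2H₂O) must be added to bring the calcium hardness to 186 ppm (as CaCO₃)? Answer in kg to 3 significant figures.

16.4 kg

Volume: 1330 m³ = 1,330,000 L.
After draining 31% and refilling: 243 × 0.69 + 32 × 0.31 = 177.59 ppm.
Deficit to target: 186 − 177.59 = 8.41 mg/L.
As CaCO₃: 8.41 mg/L × 1,330,000 L = 11,190 g; ÷ 100.1 = 111.7 mol Ca²⁺.
Mass: 111.7 × 147 = 16,430 g.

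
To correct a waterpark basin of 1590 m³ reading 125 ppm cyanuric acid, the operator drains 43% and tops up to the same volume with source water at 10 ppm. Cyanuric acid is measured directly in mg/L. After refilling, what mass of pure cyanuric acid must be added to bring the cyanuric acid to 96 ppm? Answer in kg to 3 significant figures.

Volume: 1590 m³ = 1,590,000 L.
After draining 43% and refilling: 125 × 0.57 + 10 × 0.43 = 75.55 ppm.
Deficit to target: 96 − 75.55 = 20.45 mg/L.
Mass: 20.45 mg/L × 1,590,000 L = 32,520 g cyanuric acid.

32.5 kg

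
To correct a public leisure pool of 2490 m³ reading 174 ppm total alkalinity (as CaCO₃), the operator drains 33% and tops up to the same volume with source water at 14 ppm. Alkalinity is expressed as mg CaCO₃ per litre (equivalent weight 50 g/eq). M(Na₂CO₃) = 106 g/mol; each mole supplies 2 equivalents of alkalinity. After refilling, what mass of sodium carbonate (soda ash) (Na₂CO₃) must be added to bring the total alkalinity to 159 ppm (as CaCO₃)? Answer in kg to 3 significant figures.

99.8 kg

Volume: 2490 m³ = 2,490,000 L.
After draining 33% and refilling: 174 × 0.67 + 14 × 0.33 = 121.2 ppm.
Deficit to target: 159 − 121.2 = 37.8 mg/L.
As CaCO₃: 37.8 mg/L × 2,490,000 L = 94,120 g; ÷ 50 g/eq ÷ 2 = 941.2 mol Na₂CO₃.
Mass: 941.2 × 106 = 99,770 g.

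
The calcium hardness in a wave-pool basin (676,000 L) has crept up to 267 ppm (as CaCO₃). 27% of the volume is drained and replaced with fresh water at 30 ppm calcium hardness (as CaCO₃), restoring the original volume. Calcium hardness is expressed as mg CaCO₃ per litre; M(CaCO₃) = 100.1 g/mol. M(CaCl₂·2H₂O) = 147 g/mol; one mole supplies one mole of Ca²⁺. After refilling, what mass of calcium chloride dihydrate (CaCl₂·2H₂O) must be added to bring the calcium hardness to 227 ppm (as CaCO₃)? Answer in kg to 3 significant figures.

23.8 kg

After draining 27% and refilling: 267 × 0.73 + 30 × 0.27 = 203.01 ppm.
Deficit to target: 227 − 203.01 = 23.99 mg/L.
As CaCO₃: 23.99 mg/L × 676,000 L = 16,220 g; ÷ 100.1 = 162 mol Ca²⁺.
Mass: 162 × 147 = 23,820 g.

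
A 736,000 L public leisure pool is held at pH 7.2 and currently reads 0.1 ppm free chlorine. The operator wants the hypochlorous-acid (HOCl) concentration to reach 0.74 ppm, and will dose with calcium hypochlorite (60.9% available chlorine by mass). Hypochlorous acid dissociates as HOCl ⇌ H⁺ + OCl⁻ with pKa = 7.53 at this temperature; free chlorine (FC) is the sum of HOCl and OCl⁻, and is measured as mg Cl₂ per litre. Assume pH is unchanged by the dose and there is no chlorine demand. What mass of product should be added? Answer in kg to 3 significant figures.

[OCl⁻]/[HOCl] = 10^(pH − pKa) = 10^(7.2 − 7.53) = 0.4677; fraction as HOCl = 1/(1 + 0.4677) = 0.6813.
Free chlorine required for 0.74 ppm HOCl: 0.74 / 0.6813 = 1.086 ppm.
FC to add: 1.086 − 0.1 = 0.9861 mg/L as Cl₂.
Cl₂ equivalent: 0.9861 mg/L × 736,000 L = 725.8 g.
Product at 60.9% available Cl: 725.8 / 0.609 = 1192 g.

1.19 kg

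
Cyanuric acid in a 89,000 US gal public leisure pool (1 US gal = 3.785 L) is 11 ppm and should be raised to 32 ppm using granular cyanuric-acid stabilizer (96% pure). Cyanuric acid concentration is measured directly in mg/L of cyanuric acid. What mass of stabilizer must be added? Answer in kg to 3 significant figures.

7.37 kg

Volume: 89,000 US gal × 3.785 L/gal = 336,865 L.
CYA to add: (32 − 11) = 21 mg/L × 336,865 L = 7074 g cyanuric acid.
At 96% purity: 7074 / 0.96 = 7369 g product.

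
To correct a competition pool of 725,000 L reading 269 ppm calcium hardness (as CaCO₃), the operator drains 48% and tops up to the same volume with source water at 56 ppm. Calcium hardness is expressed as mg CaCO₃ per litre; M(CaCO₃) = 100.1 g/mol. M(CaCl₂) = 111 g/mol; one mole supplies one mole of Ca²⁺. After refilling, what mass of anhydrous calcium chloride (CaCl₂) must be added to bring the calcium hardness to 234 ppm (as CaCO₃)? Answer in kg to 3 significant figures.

54.1 kg

After draining 48% and refilling: 269 × 0.52 + 56 × 0.48 = 166.76 ppm.
Deficit to target: 234 − 166.76 = 67.24 mg/L.
As CaCO₃: 67.24 mg/L × 725,000 L = 48,750 g; ÷ 100.1 = 487 mol Ca²⁺.
Mass: 487 × 111 = 54,060 g.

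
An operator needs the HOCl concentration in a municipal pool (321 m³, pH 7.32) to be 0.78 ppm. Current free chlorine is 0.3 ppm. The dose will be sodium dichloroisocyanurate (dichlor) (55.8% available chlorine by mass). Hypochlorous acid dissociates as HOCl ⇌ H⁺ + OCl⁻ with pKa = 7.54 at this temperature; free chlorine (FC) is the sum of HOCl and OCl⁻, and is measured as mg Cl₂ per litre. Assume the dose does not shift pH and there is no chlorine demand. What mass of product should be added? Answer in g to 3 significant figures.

Volume: 321 m³ = 321,000 L.
[OCl⁻]/[HOCl] = 10^(pH − pKa) = 10^(7.32 − 7.54) = 0.6026; fraction as HOCl = 1/(1 + 0.6026) = 0.624.
Free chlorine required for 0.78 ppm HOCl: 0.78 / 0.624 = 1.25 ppm.
FC to add: 1.25 − 0.3 = 0.95 mg/L as Cl₂.
Cl₂ equivalent: 0.95 mg/L × 321,000 L = 304.9 g.
Product at 55.8% available Cl: 304.9 / 0.558 = 546.5 g.

547 g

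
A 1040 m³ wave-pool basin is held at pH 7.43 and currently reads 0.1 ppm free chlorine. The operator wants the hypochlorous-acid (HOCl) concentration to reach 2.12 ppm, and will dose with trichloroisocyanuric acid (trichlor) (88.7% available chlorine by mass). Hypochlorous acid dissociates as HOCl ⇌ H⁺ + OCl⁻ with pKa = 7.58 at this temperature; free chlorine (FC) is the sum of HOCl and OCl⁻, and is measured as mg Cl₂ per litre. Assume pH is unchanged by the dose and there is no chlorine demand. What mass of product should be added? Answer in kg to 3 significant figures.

4.13 kg

Volume: 1040 m³ = 1,040,000 L.
[OCl⁻]/[HOCl] = 10^(pH − pKa) = 10^(7.43 − 7.58) = 0.7079; fraction as HOCl = 1/(1 + 0.7079) = 0.5855.
Free chlorine required for 2.12 ppm HOCl: 2.12 / 0.5855 = 3.621 ppm.
FC to add: 3.621 − 0.1 = 3.521 mg/L as Cl₂.
Cl₂ equivalent: 3.521 mg/L × 1,040,000 L = 3662 g.
Product at 88.7% available Cl: 3662 / 0.887 = 4128 g.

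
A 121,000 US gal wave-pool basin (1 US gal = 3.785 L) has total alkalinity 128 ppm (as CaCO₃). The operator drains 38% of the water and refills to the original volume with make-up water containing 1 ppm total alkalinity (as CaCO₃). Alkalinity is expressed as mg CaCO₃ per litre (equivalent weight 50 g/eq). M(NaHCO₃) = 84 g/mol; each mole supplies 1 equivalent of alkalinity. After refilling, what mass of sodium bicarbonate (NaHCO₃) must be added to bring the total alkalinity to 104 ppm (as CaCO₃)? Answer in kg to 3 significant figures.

Volume: 121,000 US gal × 3.785 L/gal = 457,985 L.
After draining 38% and refilling: 128 × 0.62 + 1 × 0.38 = 79.74 ppm.
Deficit to target: 104 − 79.74 = 24.26 mg/L.
As CaCO₃: 24.26 mg/L × 457,985 L = 11,110 g; ÷ 50 g/eq ÷ 1 = 222.2 mol NaHCO₃.
Mass: 222.2 × 84 = 18,670 g.

18.7 kg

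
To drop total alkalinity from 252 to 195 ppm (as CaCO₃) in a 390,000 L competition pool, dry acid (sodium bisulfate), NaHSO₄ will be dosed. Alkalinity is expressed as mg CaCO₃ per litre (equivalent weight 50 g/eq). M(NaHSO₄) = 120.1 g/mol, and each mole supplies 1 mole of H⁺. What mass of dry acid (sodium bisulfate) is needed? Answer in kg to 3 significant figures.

53.4 kg

Alkalinity to neutralize: (252 − 195) = 57 mg/L as CaCO₃ × 390,000 L = 22,230 g as CaCO₃.
Equivalents of H⁺ required: 22,230 ÷ 50 g/eq = 444.6 eq = 444.6 mol NaHSO₄.
Mass of NaHSO₄: 444.6 × 120.1 = 53,400 g.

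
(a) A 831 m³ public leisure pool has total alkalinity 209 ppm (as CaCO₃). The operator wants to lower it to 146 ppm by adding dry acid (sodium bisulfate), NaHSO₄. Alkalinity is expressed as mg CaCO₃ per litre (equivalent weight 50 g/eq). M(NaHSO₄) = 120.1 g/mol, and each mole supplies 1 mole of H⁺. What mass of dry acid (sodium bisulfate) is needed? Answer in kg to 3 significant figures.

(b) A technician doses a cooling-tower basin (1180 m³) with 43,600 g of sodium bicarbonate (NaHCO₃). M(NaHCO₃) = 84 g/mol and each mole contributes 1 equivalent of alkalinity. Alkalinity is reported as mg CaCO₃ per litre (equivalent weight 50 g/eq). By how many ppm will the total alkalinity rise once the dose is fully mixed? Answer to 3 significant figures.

(a) 126 kg; (b) 22.0 ppm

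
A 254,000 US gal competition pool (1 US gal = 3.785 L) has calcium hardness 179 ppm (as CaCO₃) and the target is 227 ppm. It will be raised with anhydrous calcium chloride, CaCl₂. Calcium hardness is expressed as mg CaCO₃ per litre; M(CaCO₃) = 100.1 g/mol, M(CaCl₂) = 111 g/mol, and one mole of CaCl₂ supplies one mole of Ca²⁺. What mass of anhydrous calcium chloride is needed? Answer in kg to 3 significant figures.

51.2 kg

Volume: 254,000 US gal × 3.785 L/gal = 961,390 L.
Hardness to add: (227 − 179) = 48 mg/L as CaCO₃ × 961,390 L = 46,150 g as CaCO₃.
Moles of Ca²⁺ (1 mol Ca²⁺ ≡ 1 mol CaCO₃): 46,150 / 100.1 g/mol = 461 mol.
Mass of CaCl₂: 461 × 111 = 51,170 g.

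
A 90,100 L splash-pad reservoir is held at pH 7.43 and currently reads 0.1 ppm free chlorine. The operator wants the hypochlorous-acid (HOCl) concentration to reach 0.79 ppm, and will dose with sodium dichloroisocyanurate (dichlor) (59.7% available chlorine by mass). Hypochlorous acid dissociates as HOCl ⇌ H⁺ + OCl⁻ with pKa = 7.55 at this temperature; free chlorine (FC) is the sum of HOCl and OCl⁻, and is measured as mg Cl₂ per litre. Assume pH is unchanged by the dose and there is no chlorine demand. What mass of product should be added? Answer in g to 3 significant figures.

195 g

[OCl⁻]/[HOCl] = 10^(pH − pKa) = 10^(7.43 − 7.55) = 0.7586; fraction as HOCl = 1/(1 + 0.7586) = 0.5686.
Free chlorine required for 0.79 ppm HOCl: 0.79 / 0.5686 = 1.389 ppm.
FC to add: 1.389 − 0.1 = 1.289 mg/L as Cl₂.
Cl₂ equivalent: 1.289 mg/L × 90,100 L = 116.2 g.
Product at 59.7% available Cl: 116.2 / 0.597 = 194.6 g.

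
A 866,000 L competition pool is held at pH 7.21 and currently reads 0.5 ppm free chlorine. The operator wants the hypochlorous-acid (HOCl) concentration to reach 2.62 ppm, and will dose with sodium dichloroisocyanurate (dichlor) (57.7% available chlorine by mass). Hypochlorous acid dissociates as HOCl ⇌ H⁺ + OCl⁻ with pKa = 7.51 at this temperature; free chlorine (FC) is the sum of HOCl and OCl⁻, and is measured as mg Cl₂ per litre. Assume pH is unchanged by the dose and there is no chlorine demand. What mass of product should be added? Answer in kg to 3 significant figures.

5.15 kg

[OCl⁻]/[HOCl] = 10^(pH − pKa) = 10^(7.21 − 7.51) = 0.5012; fraction as HOCl = 1/(1 + 0.5012) = 0.6661.
Free chlorine required for 2.62 ppm HOCl: 2.62 / 0.6661 = 3.933 ppm.
FC to add: 3.933 − 0.5 = 3.433 mg/L as Cl₂.
Cl₂ equivalent: 3.433 mg/L × 866,000 L = 2973 g.
Product at 57.7% available Cl: 2973 / 0.577 = 5153 g.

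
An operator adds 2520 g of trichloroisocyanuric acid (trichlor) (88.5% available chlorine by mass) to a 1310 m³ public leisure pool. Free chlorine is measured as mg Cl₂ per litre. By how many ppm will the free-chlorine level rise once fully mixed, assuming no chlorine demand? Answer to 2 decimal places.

Volume: 1310 m³ = 1,310,000 L.
Available chlorine delivered: 2520 g × 0.885 = 2230 g as Cl₂.
Concentration rise: 2230 g / 1,310,000 L = 1.702 mg/L = 1.70 ppm.

1.70 ppm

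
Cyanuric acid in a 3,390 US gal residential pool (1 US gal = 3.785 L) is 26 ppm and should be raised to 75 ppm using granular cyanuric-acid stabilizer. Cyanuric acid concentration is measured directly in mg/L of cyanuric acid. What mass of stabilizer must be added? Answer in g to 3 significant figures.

629 g

Volume: 3,390 US gal × 3.785 L/gal = 12,831 L.
CYA to add: (75 − 26) = 49 mg/L × 12,831 L = 628.7 g cyanuric acid.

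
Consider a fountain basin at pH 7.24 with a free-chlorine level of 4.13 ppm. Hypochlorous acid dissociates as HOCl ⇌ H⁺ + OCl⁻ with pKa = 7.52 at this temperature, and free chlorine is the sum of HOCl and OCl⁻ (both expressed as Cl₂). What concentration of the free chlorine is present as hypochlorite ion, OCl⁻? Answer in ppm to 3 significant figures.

[OCl⁻]/[HOCl] = 10^(pH − pKa) = 10^(7.24 − 7.52) = 10^-0.28 = 0.5248.
Fraction as HOCl = 1 / (1 + 0.5248) = 0.6558.
OCl⁻ = (1 − 0.6558) × 4.13 ppm = 1.421 ppm.

1.42 ppm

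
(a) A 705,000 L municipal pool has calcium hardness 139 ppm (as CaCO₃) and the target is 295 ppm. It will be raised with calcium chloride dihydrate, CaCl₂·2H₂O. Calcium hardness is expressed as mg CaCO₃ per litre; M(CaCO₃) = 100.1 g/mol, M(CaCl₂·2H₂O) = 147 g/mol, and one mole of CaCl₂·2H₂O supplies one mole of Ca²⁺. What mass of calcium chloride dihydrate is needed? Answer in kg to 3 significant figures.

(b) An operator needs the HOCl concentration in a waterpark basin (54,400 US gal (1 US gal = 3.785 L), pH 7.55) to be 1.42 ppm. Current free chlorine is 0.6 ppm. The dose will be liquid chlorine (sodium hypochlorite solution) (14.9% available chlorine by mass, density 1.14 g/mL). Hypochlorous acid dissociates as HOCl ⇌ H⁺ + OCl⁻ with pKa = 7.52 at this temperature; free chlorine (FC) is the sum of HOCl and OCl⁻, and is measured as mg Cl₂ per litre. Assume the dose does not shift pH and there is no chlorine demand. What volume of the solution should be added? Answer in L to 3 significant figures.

(a) Hardness to add: (295 − 139) = 156 mg/L as CaCO₃ × 705,000 L = 110,000 g as CaCO₃.
(a) Moles of Ca²⁺ (1 mol Ca²⁺ ≡ 1 mol CaCO₃): 110,000 / 100.1 g/mol = 1099 mol.
(a) Mass of CaCl₂·2H₂O: 1099 × 147 = 161,500 g.

(b) Volume: 54,400 US gal × 3.785 L/gal = 205,904 L.
(b) [OCl⁻]/[HOCl] = 10^(pH − pKa) = 10^(7.55 − 7.52) = 1.072; fraction as HOCl = 1/(1 + 1.072) = 0.4827.
(b) Free chlorine required for 1.42 ppm HOCl: 1.42 / 0.4827 = 2.942 ppm.
(b) FC to add: 2.942 − 0.6 = 2.342 mg/L as Cl₂.
(b) Cl₂ equivalent: 2.342 mg/L × 205,904 L = 482.1 g.
(b) Product at 14.9% available Cl: 482.1 / 0.149 = 3236 g.
(b) Volume: 3236 g ÷ 1.14 g/mL = 2838 mL.

(a) 162 kg; (b) 2.84 L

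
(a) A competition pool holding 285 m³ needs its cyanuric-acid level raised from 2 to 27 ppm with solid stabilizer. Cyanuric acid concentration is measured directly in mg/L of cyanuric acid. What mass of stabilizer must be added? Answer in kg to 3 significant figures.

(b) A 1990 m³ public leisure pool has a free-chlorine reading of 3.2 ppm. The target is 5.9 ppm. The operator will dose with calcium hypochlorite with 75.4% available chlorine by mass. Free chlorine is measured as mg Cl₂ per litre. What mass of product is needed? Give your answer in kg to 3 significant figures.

(a) 7.12 kg; (b) 7.13 kg

(a) Volume: 285 m³ = 285,000 L.
(a) CYA to add: (27 − 2) = 25 mg/L × 285,000 L = 7125 g cyanuric acid.

(b) Volume: 1990 m³ = 1,990,000 L.
(b) Chlorine deficit: 5.9 − 3.2 = 2.7 ppm = 2.7 mg/L as Cl₂.
(b) Cl₂ equivalent needed: 2.7 mg/L × 1,990,000 L = 5,373,000 mg = 5373 g.
(b) Product at 75.4% available chlorine: 5373 / 0.754 = 7126 g.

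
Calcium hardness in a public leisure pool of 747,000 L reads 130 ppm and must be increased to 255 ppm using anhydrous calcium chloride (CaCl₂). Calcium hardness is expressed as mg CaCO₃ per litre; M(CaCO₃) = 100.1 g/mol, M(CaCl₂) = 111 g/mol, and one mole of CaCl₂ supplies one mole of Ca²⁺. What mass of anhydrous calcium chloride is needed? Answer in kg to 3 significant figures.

104 kg

Hardness to add: (255 − 130) = 125 mg/L as CaCO₃ × 747,000 L = 93,380 g as CaCO₃.
Moles of Ca²⁺ (1 mol Ca²⁺ ≡ 1 mol CaCO₃): 93,380 / 100.1 g/mol = 932.8 mol.
Mass of CaCl₂: 932.8 × 111 = 103,500 g.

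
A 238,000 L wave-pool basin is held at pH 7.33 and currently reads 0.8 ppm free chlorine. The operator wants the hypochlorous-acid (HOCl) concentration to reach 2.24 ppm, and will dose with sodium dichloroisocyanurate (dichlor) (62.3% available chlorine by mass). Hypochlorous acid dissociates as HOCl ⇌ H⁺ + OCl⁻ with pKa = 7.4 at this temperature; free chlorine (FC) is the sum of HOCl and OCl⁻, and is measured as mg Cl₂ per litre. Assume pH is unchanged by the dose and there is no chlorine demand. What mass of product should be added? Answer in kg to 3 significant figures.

1.28 kg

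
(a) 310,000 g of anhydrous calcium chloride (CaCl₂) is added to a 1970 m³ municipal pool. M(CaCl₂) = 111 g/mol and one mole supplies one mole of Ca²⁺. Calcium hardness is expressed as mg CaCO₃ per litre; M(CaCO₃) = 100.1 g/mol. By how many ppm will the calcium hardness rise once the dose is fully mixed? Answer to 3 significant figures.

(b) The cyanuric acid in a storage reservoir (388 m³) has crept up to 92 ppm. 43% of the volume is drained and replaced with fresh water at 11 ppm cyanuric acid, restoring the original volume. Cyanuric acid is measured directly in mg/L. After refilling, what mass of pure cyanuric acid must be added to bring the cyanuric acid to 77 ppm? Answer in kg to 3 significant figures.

(a) 142 ppm; (b) 7.69 kg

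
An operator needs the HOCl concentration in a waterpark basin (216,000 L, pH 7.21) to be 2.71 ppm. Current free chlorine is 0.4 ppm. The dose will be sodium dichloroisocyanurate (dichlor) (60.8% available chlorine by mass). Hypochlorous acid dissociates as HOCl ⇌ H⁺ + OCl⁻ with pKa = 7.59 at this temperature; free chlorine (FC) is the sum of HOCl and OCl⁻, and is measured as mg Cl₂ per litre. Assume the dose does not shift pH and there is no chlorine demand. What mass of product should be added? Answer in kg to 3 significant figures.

[OCl⁻]/[HOCl] = 10^(pH − pKa) = 10^(7.21 − 7.59) = 0.4169; fraction as HOCl = 1/(1 + 0.4169) = 0.7058.
Free chlorine required for 2.71 ppm HOCl: 2.71 / 0.7058 = 3.84 ppm.
FC to add: 3.84 − 0.4 = 3.44 mg/L as Cl₂.
Cl₂ equivalent: 3.44 mg/L × 216,000 L = 743 g.
Product at 60.8% available Cl: 743 / 0.608 = 1222 g.

1.22 kg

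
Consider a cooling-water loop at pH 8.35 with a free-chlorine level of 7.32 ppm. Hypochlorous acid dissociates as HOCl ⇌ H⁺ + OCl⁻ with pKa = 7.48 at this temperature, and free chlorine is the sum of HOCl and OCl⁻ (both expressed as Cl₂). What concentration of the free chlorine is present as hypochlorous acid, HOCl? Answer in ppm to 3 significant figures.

[OCl⁻]/[HOCl] = 10^(pH − pKa) = 10^(8.35 − 7.48) = 10^0.87 = 7.413.
Fraction as HOCl = 1 / (1 + 7.413) = 0.1189.
HOCl = 0.1189 × 7.32 ppm = 0.8701 ppm.

0.870 ppm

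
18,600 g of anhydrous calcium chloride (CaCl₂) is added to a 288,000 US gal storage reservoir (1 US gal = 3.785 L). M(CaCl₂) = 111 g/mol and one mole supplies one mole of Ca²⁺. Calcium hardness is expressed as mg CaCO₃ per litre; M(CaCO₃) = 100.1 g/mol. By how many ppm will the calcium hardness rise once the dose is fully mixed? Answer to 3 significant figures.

15.4 ppm

Volume: 288,000 US gal × 3.785 L/gal = 1,090,080 L.
Moles of Ca²⁺: 18,600 g ÷ 111 g/mol = 167.6 mol.
As CaCO₃: 167.6 mol × 100.1 g/mol = 16,770 g.
Rise: 16,770 g / 1,090,080 L × 1000 = 15.39 mg/L.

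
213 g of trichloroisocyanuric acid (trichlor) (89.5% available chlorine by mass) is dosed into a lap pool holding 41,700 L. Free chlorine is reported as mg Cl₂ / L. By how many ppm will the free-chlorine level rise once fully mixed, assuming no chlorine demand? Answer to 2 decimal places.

Available chlorine delivered: 213 g × 0.895 = 190.6 g as Cl₂.
Concentration rise: 190.6 g / 41,700 L = 4.572 mg/L = 4.57 ppm.

4.57 ppm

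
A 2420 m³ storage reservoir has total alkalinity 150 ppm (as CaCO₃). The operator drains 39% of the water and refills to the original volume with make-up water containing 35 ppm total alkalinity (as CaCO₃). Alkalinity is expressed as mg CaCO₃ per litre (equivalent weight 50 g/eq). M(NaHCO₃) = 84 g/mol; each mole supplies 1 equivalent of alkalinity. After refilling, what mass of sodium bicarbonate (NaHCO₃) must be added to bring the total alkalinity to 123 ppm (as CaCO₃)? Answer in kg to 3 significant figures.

Volume: 2420 m³ = 2,420,000 L.
After draining 39% and refilling: 150 × 0.61 + 35 × 0.39 = 105.15 ppm.
Deficit to target: 123 − 105.15 = 17.85 mg/L.
As CaCO₃: 17.85 mg/L × 2,420,000 L = 43,200 g; ÷ 50 g/eq ÷ 1 = 863.9 mol NaHCO₃.
Mass: 863.9 × 84 = 72,570 g.

72.6 kg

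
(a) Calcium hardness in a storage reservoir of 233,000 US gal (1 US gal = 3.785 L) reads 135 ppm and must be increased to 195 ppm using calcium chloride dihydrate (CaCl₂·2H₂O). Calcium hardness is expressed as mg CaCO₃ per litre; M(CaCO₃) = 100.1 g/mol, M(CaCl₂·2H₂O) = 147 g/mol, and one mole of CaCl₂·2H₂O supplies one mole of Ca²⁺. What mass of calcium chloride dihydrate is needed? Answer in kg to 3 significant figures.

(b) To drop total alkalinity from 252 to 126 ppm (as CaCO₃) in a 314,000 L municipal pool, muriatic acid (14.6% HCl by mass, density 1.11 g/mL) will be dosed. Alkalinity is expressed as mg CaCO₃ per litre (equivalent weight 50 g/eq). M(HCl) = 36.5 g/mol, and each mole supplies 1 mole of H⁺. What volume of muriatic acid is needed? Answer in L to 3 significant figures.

(a) Volume: 233,000 US gal × 3.785 L/gal = 881,905 L.
(a) Hardness to add: (195 − 135) = 60 mg/L as CaCO₃ × 881,905 L = 52,910 g as CaCO₃.
(a) Moles of Ca²⁺ (1 mol Ca²⁺ ≡ 1 mol CaCO₃): 52,910 / 100.1 g/mol = 528.6 mol.
(a) Mass of CaCl₂·2H₂O: 528.6 × 147 = 77,710 g.

(b) Alkalinity to neutralize: (252 − 126) = 126 mg/L as CaCO₃ × 314,000 L = 39,560 g as CaCO₃.
(b) Equivalents of H⁺ required: 39,560 ÷ 50 g/eq = 791.3 eq = 791.3 mol HCl.
(b) Mass of HCl: 791.3 × 36.5 = 28,880 g.
(b) Mass of 14.6% solution: 28,880 / 0.146 = 197,800 g.
(b) Volume: 197,800 g ÷ 1.11 g/mL = 178,200 mL.

(a) 77.7 kg; (b) 178 L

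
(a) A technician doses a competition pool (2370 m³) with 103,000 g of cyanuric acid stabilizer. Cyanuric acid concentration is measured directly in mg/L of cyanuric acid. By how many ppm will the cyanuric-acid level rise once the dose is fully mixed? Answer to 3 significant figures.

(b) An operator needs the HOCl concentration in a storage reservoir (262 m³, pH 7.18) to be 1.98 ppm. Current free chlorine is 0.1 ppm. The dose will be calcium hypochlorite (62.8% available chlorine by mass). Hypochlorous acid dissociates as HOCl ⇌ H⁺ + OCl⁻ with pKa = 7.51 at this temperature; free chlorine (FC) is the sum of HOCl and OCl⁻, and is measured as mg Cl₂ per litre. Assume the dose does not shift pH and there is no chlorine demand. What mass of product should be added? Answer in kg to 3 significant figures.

(a) 43.5 ppm; (b) 1.17 kg

(a) Volume: 2370 m³ = 2,370,000 L.
(a) Rise: 103,000 g / 2,370,000 L × 1000 = 43.46 mg/L.

(b) Volume: 262 m³ = 262,000 L.
(b) [OCl⁻]/[HOCl] = 10^(pH − pKa) = 10^(7.18 − 7.51) = 0.4677; fraction as HOCl = 1/(1 + 0.4677) = 0.6813.
(b) Free chlorine required for 1.98 ppm HOCl: 1.98 / 0.6813 = 2.906 ppm.
(b) FC to add: 2.906 − 0.1 = 2.806 mg/L as Cl₂.
(b) Cl₂ equivalent: 2.806 mg/L × 262,000 L = 735.2 g.
(b) Product at 62.8% available Cl: 735.2 / 0.628 = 1171 g.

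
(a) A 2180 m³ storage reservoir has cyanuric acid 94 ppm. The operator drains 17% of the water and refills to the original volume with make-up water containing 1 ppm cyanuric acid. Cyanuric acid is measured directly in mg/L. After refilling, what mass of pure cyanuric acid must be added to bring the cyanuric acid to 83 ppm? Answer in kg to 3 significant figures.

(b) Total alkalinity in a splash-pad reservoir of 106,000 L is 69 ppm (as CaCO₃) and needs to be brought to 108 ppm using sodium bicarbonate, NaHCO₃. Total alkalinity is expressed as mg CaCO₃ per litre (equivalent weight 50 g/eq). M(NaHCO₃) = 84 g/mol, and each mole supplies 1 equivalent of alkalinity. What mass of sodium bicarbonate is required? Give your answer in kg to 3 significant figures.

(a) 10.5 kg; (b) 6.95 kg

(a) Volume: 2180 m³ = 2,180,000 L.
(a) After draining 17% and refilling: 94 × 0.83 + 1 × 0.17 = 78.19 ppm.
(a) Deficit to target: 83 − 78.19 = 4.81 mg/L.
(a) Mass: 4.81 mg/L × 2,180,000 L = 10,490 g cyanuric acid.

(b) Alkalinity to add: (108 − 69) = 39 mg/L as CaCO₃ × 106,000 L = 4134 g as CaCO₃.
(b) Equivalents: 4134 g ÷ 50 g/eq = 82.68 eq.
(b) NaHCO₃ supplies 1 eq per mole → 82.68 mol.
(b) Mass: 82.68 mol × 84 g/mol = 6945 g.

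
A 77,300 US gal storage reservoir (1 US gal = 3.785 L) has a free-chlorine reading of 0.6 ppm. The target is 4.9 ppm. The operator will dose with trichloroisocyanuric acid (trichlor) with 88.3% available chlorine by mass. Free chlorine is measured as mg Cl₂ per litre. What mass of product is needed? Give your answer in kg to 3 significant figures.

Volume: 77,300 US gal × 3.785 L/gal = 292,580 L.
Chlorine deficit: 4.9 − 0.6 = 4.3 ppm = 4.3 mg/L as Cl₂.
Cl₂ equivalent needed: 4.3 mg/L × 292,580 L = 1,258,000 mg = 1258 g.
Product at 88.3% available chlorine: 1258 / 0.883 = 1425 g.

1.42 kg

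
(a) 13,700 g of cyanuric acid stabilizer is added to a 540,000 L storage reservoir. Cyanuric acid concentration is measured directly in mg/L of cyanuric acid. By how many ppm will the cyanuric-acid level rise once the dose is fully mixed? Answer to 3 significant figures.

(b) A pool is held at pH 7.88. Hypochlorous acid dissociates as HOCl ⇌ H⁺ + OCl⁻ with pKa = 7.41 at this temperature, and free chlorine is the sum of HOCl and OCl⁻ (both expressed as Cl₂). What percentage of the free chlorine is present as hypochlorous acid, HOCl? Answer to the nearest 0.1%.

(a) 25.4 ppm; (b) 25.3%

(a) Rise: 13,700 g / 540,000 L × 1000 = 25.37 mg/L.

(b) [OCl⁻]/[HOCl] = 10^(pH − pKa) = 10^(7.88 − 7.41) = 10^0.47 = 2.951.
(b) Fraction as HOCl = 1 / (1 + 2.951) = 0.2531.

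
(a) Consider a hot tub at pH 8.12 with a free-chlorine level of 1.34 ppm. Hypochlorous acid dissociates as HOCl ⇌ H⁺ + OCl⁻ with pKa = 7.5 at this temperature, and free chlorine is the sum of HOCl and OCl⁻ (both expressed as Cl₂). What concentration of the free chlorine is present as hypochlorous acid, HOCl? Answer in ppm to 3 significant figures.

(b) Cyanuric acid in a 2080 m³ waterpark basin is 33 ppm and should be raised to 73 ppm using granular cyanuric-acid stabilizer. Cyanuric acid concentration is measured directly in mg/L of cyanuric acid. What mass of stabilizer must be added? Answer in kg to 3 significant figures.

(a) 0.259 ppm; (b) 83.2 kg

(a) [OCl⁻]/[HOCl] = 10^(pH − pKa) = 10^(8.12 − 7.5) = 10^0.62 = 4.169.
(a) Fraction as HOCl = 1 / (1 + 4.169) = 0.1935.
(a) HOCl = 0.1935 × 1.34 ppm = 0.2593 ppm.

(b) Volume: 2080 m³ = 2,080,000 L.
(b) CYA to add: (73 − 33) = 40 mg/L × 2,080,000 L = 83,200 g cyanuric acid.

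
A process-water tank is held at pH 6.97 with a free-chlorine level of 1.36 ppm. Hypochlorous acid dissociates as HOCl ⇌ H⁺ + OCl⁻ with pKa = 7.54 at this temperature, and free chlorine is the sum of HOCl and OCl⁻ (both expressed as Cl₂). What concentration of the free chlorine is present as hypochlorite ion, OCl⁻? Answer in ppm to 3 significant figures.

0.288 ppm

[OCl⁻]/[HOCl] = 10^(pH − pKa) = 10^(6.97 − 7.54) = 10^-0.57 = 0.2692.
Fraction as HOCl = 1 / (1 + 0.2692) = 0.7879.
OCl⁻ = (1 − 0.7879) × 1.36 ppm = 0.2884 ppm.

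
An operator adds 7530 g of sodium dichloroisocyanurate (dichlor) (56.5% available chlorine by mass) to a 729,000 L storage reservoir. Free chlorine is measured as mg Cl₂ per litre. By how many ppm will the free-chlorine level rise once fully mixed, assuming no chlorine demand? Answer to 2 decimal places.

Available chlorine delivered: 7530 g × 0.565 = 4254 g as Cl₂.
Concentration rise: 4254 g / 729,000 L = 5.836 mg/L = 5.84 ppm.

5.84 ppm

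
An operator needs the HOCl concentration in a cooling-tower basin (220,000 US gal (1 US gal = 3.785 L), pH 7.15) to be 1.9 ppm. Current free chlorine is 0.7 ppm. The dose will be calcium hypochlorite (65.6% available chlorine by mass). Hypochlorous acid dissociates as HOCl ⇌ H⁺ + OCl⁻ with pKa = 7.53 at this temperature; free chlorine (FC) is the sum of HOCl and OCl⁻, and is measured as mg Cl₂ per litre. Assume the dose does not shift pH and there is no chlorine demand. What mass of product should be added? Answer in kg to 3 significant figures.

Volume: 220,000 US gal × 3.785 L/gal = 832,700 L.
[OCl⁻]/[HOCl] = 10^(pH − pKa) = 10^(7.15 − 7.53) = 0.4169; fraction as HOCl = 1/(1 + 0.4169) = 0.7058.
Free chlorine required for 1.9 ppm HOCl: 1.9 / 0.7058 = 2.692 ppm.
FC to add: 2.692 − 0.7 = 1.992 mg/L as Cl₂.
Cl₂ equivalent: 1.992 mg/L × 832,700 L = 1659 g.
Product at 65.6% available Cl: 1659 / 0.656 = 2529 g.

2.53 kg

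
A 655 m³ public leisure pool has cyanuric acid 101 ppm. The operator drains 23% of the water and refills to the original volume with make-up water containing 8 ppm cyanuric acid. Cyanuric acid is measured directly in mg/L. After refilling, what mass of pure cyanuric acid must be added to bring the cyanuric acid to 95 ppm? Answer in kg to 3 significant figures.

10.1 kg

Volume: 655 m³ = 655,000 L.
After draining 23% and refilling: 101 × 0.77 + 8 × 0.23 = 79.61 ppm.
Deficit to target: 95 − 79.61 = 15.39 mg/L.
Mass: 15.39 mg/L × 655,000 L = 10,080 g cyanuric acid.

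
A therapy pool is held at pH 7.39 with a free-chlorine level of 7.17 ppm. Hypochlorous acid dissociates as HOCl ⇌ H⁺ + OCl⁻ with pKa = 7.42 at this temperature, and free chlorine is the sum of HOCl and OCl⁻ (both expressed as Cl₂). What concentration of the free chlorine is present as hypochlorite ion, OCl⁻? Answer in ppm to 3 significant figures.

3.46 ppm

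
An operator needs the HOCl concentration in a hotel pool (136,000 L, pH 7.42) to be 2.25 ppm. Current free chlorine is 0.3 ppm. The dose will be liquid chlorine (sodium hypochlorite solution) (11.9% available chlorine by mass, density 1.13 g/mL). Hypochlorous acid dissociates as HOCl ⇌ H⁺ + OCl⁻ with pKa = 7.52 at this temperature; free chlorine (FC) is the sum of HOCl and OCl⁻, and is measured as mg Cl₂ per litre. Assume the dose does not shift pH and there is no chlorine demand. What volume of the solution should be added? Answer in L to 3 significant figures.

[OCl⁻]/[HOCl] = 10^(pH − pKa) = 10^(7.42 − 7.52) = 0.7943; fraction as HOCl = 1/(1 + 0.7943) = 0.5573.
Free chlorine required for 2.25 ppm HOCl: 2.25 / 0.5573 = 4.037 ppm.
FC to add: 4.037 − 0.3 = 3.737 mg/L as Cl₂.
Cl₂ equivalent: 3.737 mg/L × 136,000 L = 508.3 g.
Product at 11.9% available Cl: 508.3 / 0.119 = 4271 g.
Volume: 4271 g ÷ 1.13 g/mL = 3780 mL.

3.78 L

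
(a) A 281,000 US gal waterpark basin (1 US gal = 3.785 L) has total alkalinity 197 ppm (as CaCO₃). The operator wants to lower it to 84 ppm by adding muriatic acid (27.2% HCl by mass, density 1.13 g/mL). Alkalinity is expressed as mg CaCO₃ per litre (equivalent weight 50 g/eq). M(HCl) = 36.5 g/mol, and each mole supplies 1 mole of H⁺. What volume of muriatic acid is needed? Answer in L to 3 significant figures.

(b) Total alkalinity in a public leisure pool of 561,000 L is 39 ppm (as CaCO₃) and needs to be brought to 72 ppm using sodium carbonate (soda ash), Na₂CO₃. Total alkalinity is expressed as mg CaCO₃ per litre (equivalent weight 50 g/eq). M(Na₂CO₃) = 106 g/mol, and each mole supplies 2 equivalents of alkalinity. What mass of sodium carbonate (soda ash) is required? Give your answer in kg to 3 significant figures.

(a) 285 L; (b) 19.6 kg

(a) Volume: 281,000 US gal × 3.785 L/gal = 1,063,585 L.
(a) Alkalinity to neutralize: (197 − 84) = 113 mg/L as CaCO₃ × 1,063,585 L = 120,200 g as CaCO₃.
(a) Equivalents of H⁺ required: 120,200 ÷ 50 g/eq = 2404 eq = 2404 mol HCl.
(a) Mass of HCl: 2404 × 36.5 = 87,740 g.
(a) Mass of 27.2% solution: 87,740 / 0.272 = 322,600 g.
(a) Volume: 322,600 g ÷ 1.13 g/mL = 285,400 mL.

(b) Alkalinity to add: (72 − 39) = 33 mg/L as CaCO₃ × 561,000 L = 18,510 g as CaCO₃.
(b) Equivalents: 18,510 g ÷ 50 g/eq = 370.3 eq.
(b) Each mole of Na₂CO₃ supplies 2 eq, so 370.3 / 2 = 185.1 mol.
(b) Mass: 185.1 mol × 106 g/mol = 19,620 g.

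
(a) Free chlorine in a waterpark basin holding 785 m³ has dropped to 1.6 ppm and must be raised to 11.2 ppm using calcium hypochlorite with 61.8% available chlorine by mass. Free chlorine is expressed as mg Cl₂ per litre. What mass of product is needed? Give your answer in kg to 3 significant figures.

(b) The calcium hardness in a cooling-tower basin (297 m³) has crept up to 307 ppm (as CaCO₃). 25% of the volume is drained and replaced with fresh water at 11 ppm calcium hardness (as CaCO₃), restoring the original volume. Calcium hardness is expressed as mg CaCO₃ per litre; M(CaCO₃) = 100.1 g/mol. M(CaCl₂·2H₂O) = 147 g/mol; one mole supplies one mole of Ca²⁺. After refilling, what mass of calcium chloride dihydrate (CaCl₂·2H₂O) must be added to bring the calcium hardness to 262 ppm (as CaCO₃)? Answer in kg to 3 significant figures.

(a) 12.2 kg; (b) 12.6 kg

(a) Volume: 785 m³ = 785,000 L.
(a) Chlorine deficit: 11.2 − 1.6 = 9.6 ppm = 9.6 mg/L as Cl₂.
(a) Cl₂ equivalent needed: 9.6 mg/L × 785,000 L = 7,536,000 mg = 7536 g.
(a) Product at 61.8% available chlorine: 7536 / 0.618 = 12,190 g.

(b) Volume: 297 m³ = 297,000 L.
(b) After draining 25% and refilling: 307 × 0.75 + 11 × 0.25 = 233 ppm.
(b) Deficit to target: 262 − 233 = 29 mg/L.
(b) As CaCO₃: 29 mg/L × 297,000 L = 8613 g; ÷ 100.1 = 86.04 mol Ca²⁺.
(b) Mass: 86.04 × 147 = 12,650 g.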